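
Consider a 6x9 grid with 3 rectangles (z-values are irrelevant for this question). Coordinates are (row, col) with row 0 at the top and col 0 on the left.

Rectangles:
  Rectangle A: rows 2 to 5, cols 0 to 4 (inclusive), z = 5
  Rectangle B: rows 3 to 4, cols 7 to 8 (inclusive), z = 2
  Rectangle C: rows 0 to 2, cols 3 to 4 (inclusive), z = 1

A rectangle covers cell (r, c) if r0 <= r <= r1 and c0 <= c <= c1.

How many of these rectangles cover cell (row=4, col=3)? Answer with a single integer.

Check cell (4,3):
  A: rows 2-5 cols 0-4 -> covers
  B: rows 3-4 cols 7-8 -> outside (col miss)
  C: rows 0-2 cols 3-4 -> outside (row miss)
Count covering = 1

Answer: 1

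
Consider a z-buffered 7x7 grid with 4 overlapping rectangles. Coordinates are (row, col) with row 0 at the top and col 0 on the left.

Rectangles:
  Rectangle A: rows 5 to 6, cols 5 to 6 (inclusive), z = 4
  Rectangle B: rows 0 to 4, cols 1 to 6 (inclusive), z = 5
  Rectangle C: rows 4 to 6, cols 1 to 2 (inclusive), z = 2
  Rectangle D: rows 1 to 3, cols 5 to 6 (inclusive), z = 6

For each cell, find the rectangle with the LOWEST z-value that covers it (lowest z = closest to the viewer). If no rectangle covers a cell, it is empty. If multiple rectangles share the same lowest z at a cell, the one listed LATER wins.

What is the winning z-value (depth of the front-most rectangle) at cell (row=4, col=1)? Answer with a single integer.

Check cell (4,1):
  A: rows 5-6 cols 5-6 -> outside (row miss)
  B: rows 0-4 cols 1-6 z=5 -> covers; best now B (z=5)
  C: rows 4-6 cols 1-2 z=2 -> covers; best now C (z=2)
  D: rows 1-3 cols 5-6 -> outside (row miss)
Winner: C at z=2

Answer: 2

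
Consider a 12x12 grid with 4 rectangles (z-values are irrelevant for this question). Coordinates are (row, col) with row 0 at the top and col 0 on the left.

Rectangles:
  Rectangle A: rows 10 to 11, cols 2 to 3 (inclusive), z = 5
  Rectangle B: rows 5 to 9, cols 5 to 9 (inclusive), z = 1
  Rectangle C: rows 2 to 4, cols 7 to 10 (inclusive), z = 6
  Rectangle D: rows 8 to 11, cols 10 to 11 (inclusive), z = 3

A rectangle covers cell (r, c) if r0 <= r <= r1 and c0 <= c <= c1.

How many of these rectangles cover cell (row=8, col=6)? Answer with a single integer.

Check cell (8,6):
  A: rows 10-11 cols 2-3 -> outside (row miss)
  B: rows 5-9 cols 5-9 -> covers
  C: rows 2-4 cols 7-10 -> outside (row miss)
  D: rows 8-11 cols 10-11 -> outside (col miss)
Count covering = 1

Answer: 1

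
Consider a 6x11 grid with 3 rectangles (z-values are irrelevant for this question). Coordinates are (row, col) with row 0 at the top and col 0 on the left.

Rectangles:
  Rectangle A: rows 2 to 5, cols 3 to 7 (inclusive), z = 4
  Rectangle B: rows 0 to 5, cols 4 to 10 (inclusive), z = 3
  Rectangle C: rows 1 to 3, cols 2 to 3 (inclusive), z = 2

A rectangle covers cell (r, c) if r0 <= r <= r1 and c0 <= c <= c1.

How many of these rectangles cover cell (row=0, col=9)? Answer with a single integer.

Check cell (0,9):
  A: rows 2-5 cols 3-7 -> outside (row miss)
  B: rows 0-5 cols 4-10 -> covers
  C: rows 1-3 cols 2-3 -> outside (row miss)
Count covering = 1

Answer: 1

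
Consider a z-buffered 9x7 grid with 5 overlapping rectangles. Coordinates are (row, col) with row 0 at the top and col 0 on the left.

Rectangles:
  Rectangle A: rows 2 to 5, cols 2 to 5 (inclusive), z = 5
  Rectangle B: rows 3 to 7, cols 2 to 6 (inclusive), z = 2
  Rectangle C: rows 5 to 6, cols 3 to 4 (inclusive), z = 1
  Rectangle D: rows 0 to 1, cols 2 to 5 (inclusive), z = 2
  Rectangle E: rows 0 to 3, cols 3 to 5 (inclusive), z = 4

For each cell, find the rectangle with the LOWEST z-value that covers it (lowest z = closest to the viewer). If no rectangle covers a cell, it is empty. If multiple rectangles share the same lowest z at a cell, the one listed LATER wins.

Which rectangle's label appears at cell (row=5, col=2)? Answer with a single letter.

Answer: B

Derivation:
Check cell (5,2):
  A: rows 2-5 cols 2-5 z=5 -> covers; best now A (z=5)
  B: rows 3-7 cols 2-6 z=2 -> covers; best now B (z=2)
  C: rows 5-6 cols 3-4 -> outside (col miss)
  D: rows 0-1 cols 2-5 -> outside (row miss)
  E: rows 0-3 cols 3-5 -> outside (row miss)
Winner: B at z=2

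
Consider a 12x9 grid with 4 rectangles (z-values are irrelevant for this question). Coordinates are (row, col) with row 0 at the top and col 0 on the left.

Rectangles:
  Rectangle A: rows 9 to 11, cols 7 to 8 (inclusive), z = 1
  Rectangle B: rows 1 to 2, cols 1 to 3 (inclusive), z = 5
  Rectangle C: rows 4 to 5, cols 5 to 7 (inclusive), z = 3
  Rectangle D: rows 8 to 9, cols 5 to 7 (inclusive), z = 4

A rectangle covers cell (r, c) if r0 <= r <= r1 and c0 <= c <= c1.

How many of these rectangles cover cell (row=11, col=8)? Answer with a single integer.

Answer: 1

Derivation:
Check cell (11,8):
  A: rows 9-11 cols 7-8 -> covers
  B: rows 1-2 cols 1-3 -> outside (row miss)
  C: rows 4-5 cols 5-7 -> outside (row miss)
  D: rows 8-9 cols 5-7 -> outside (row miss)
Count covering = 1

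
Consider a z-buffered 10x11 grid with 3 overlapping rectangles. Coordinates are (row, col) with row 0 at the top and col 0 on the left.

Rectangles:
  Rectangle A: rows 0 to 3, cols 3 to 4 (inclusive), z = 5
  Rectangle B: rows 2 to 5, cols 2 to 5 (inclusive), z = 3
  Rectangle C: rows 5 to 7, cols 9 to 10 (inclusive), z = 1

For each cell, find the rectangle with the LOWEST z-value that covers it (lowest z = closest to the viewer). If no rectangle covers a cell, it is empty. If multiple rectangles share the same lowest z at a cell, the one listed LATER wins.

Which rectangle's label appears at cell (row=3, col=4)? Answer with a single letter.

Answer: B

Derivation:
Check cell (3,4):
  A: rows 0-3 cols 3-4 z=5 -> covers; best now A (z=5)
  B: rows 2-5 cols 2-5 z=3 -> covers; best now B (z=3)
  C: rows 5-7 cols 9-10 -> outside (row miss)
Winner: B at z=3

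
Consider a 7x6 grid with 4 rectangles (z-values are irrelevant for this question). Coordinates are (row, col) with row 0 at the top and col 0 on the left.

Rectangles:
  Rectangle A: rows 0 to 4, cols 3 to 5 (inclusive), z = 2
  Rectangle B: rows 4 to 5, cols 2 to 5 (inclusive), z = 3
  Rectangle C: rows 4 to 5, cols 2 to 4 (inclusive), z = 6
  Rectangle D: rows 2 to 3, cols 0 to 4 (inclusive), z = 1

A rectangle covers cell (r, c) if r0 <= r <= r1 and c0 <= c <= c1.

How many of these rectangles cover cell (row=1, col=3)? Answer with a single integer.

Check cell (1,3):
  A: rows 0-4 cols 3-5 -> covers
  B: rows 4-5 cols 2-5 -> outside (row miss)
  C: rows 4-5 cols 2-4 -> outside (row miss)
  D: rows 2-3 cols 0-4 -> outside (row miss)
Count covering = 1

Answer: 1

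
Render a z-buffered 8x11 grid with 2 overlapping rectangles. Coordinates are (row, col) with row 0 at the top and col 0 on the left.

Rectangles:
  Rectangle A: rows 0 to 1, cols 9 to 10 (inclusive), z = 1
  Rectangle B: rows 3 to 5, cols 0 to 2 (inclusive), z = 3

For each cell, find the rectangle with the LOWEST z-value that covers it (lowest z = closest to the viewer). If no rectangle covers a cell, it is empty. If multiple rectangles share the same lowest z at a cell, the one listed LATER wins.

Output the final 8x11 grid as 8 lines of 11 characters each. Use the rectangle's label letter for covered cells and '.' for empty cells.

.........AA
.........AA
...........
BBB........
BBB........
BBB........
...........
...........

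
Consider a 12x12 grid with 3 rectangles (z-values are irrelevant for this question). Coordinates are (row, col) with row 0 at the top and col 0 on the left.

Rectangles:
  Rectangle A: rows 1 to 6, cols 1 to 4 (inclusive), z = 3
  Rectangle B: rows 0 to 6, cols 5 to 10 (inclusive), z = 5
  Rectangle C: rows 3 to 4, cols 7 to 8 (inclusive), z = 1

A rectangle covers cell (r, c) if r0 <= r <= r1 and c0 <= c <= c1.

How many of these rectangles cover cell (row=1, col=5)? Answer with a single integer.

Check cell (1,5):
  A: rows 1-6 cols 1-4 -> outside (col miss)
  B: rows 0-6 cols 5-10 -> covers
  C: rows 3-4 cols 7-8 -> outside (row miss)
Count covering = 1

Answer: 1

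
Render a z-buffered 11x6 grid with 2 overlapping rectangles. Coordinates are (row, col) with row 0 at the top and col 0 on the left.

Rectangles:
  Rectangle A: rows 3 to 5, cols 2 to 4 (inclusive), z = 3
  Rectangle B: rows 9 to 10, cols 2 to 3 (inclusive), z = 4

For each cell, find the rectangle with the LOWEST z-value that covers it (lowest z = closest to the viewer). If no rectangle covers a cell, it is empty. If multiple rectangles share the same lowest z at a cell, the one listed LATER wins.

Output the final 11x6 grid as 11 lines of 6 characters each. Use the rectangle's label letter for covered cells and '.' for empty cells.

......
......
......
..AAA.
..AAA.
..AAA.
......
......
......
..BB..
..BB..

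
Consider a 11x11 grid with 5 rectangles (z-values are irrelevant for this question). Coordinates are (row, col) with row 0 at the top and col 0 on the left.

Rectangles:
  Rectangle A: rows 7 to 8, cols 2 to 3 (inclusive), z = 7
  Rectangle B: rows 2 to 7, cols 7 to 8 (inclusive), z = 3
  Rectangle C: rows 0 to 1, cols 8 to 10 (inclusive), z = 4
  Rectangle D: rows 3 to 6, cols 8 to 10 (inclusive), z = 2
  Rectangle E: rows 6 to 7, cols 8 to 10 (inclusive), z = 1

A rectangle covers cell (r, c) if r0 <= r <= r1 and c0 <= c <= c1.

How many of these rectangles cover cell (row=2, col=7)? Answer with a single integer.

Check cell (2,7):
  A: rows 7-8 cols 2-3 -> outside (row miss)
  B: rows 2-7 cols 7-8 -> covers
  C: rows 0-1 cols 8-10 -> outside (row miss)
  D: rows 3-6 cols 8-10 -> outside (row miss)
  E: rows 6-7 cols 8-10 -> outside (row miss)
Count covering = 1

Answer: 1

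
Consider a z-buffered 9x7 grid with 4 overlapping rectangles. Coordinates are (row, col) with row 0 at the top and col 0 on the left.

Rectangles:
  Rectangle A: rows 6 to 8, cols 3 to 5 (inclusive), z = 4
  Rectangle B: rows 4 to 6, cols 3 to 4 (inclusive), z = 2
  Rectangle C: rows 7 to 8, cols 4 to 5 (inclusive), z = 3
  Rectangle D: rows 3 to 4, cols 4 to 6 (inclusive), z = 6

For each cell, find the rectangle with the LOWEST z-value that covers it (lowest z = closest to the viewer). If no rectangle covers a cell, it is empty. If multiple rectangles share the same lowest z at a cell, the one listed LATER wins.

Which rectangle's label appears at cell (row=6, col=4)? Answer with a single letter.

Answer: B

Derivation:
Check cell (6,4):
  A: rows 6-8 cols 3-5 z=4 -> covers; best now A (z=4)
  B: rows 4-6 cols 3-4 z=2 -> covers; best now B (z=2)
  C: rows 7-8 cols 4-5 -> outside (row miss)
  D: rows 3-4 cols 4-6 -> outside (row miss)
Winner: B at z=2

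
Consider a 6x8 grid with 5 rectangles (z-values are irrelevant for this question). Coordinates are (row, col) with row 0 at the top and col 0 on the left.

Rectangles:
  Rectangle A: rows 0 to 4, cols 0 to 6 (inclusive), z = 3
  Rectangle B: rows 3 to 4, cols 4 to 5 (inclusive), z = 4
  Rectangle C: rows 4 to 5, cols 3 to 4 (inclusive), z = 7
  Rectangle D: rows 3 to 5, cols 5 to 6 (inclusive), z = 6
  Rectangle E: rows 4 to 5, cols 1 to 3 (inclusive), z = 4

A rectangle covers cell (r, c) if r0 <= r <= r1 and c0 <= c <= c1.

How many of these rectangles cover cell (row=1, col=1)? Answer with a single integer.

Answer: 1

Derivation:
Check cell (1,1):
  A: rows 0-4 cols 0-6 -> covers
  B: rows 3-4 cols 4-5 -> outside (row miss)
  C: rows 4-5 cols 3-4 -> outside (row miss)
  D: rows 3-5 cols 5-6 -> outside (row miss)
  E: rows 4-5 cols 1-3 -> outside (row miss)
Count covering = 1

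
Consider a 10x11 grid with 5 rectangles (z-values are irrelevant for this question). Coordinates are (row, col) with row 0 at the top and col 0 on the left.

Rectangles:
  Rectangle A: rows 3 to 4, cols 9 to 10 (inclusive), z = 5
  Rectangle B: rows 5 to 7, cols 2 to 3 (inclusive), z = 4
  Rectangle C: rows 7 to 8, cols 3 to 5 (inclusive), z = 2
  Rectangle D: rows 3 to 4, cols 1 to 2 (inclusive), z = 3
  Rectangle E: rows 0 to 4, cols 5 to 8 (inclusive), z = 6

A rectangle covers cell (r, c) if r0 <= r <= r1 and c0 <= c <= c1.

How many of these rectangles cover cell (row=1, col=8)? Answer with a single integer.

Answer: 1

Derivation:
Check cell (1,8):
  A: rows 3-4 cols 9-10 -> outside (row miss)
  B: rows 5-7 cols 2-3 -> outside (row miss)
  C: rows 7-8 cols 3-5 -> outside (row miss)
  D: rows 3-4 cols 1-2 -> outside (row miss)
  E: rows 0-4 cols 5-8 -> covers
Count covering = 1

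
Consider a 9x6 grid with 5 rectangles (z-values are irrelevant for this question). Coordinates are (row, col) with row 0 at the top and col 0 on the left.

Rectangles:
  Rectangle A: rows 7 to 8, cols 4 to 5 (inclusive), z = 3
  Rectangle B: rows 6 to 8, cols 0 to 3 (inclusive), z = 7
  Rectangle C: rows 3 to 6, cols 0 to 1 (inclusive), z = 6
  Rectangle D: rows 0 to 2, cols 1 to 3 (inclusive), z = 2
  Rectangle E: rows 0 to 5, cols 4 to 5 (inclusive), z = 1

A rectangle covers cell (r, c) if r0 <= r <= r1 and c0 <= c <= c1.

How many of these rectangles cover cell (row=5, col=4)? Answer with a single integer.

Answer: 1

Derivation:
Check cell (5,4):
  A: rows 7-8 cols 4-5 -> outside (row miss)
  B: rows 6-8 cols 0-3 -> outside (row miss)
  C: rows 3-6 cols 0-1 -> outside (col miss)
  D: rows 0-2 cols 1-3 -> outside (row miss)
  E: rows 0-5 cols 4-5 -> covers
Count covering = 1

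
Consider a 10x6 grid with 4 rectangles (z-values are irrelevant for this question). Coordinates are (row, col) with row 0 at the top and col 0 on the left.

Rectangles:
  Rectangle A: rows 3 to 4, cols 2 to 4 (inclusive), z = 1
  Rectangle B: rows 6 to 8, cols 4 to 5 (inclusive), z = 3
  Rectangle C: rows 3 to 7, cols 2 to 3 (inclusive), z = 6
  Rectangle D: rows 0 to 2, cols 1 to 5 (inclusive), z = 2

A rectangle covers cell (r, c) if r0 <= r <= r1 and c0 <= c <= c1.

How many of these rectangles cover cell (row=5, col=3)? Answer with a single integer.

Check cell (5,3):
  A: rows 3-4 cols 2-4 -> outside (row miss)
  B: rows 6-8 cols 4-5 -> outside (row miss)
  C: rows 3-7 cols 2-3 -> covers
  D: rows 0-2 cols 1-5 -> outside (row miss)
Count covering = 1

Answer: 1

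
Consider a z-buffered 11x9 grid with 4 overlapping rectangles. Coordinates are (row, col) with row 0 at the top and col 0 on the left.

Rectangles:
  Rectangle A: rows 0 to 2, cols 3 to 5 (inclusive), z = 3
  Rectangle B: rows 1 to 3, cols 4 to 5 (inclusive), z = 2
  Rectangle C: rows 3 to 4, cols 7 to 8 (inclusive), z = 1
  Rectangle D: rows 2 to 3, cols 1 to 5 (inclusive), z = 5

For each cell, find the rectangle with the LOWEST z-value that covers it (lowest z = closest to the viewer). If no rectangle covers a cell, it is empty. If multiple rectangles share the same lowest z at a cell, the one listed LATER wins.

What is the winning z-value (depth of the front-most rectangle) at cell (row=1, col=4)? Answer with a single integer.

Answer: 2

Derivation:
Check cell (1,4):
  A: rows 0-2 cols 3-5 z=3 -> covers; best now A (z=3)
  B: rows 1-3 cols 4-5 z=2 -> covers; best now B (z=2)
  C: rows 3-4 cols 7-8 -> outside (row miss)
  D: rows 2-3 cols 1-5 -> outside (row miss)
Winner: B at z=2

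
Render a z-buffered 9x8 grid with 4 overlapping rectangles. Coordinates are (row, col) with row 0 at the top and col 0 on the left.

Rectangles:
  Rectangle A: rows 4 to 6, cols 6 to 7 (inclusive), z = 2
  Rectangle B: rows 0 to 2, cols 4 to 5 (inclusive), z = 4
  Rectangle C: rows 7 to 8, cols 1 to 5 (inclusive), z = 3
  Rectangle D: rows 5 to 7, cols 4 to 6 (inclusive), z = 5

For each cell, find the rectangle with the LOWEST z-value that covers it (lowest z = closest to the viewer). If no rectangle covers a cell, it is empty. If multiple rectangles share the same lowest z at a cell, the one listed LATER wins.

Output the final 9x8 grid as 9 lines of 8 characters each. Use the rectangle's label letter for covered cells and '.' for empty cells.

....BB..
....BB..
....BB..
........
......AA
....DDAA
....DDAA
.CCCCCD.
.CCCCC..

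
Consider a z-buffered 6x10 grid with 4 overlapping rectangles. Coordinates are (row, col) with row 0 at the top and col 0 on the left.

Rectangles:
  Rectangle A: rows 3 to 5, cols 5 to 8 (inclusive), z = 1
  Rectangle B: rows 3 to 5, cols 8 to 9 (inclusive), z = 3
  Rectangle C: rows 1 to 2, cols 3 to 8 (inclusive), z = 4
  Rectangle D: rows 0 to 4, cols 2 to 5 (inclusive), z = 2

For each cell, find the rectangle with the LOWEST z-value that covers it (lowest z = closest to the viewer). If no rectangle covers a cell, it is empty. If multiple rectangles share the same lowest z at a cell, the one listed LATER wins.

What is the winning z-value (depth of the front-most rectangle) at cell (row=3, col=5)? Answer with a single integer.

Check cell (3,5):
  A: rows 3-5 cols 5-8 z=1 -> covers; best now A (z=1)
  B: rows 3-5 cols 8-9 -> outside (col miss)
  C: rows 1-2 cols 3-8 -> outside (row miss)
  D: rows 0-4 cols 2-5 z=2 -> covers; best now A (z=1)
Winner: A at z=1

Answer: 1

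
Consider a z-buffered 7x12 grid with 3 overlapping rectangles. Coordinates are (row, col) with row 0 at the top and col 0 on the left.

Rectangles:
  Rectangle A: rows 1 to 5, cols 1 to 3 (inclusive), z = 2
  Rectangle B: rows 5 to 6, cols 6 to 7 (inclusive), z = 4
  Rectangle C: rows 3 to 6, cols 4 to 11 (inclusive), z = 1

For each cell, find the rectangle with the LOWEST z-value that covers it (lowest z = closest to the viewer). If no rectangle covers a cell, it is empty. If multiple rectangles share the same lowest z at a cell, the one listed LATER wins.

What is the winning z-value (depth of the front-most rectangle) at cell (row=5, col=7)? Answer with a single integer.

Check cell (5,7):
  A: rows 1-5 cols 1-3 -> outside (col miss)
  B: rows 5-6 cols 6-7 z=4 -> covers; best now B (z=4)
  C: rows 3-6 cols 4-11 z=1 -> covers; best now C (z=1)
Winner: C at z=1

Answer: 1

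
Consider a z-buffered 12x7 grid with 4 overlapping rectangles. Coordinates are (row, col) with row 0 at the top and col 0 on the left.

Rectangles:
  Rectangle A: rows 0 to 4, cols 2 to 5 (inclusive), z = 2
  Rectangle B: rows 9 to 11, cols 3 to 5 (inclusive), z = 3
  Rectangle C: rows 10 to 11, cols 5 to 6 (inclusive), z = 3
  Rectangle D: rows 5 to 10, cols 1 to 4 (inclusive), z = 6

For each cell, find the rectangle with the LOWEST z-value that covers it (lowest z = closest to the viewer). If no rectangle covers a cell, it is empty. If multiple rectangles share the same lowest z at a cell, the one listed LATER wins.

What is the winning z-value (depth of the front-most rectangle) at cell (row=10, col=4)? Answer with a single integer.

Check cell (10,4):
  A: rows 0-4 cols 2-5 -> outside (row miss)
  B: rows 9-11 cols 3-5 z=3 -> covers; best now B (z=3)
  C: rows 10-11 cols 5-6 -> outside (col miss)
  D: rows 5-10 cols 1-4 z=6 -> covers; best now B (z=3)
Winner: B at z=3

Answer: 3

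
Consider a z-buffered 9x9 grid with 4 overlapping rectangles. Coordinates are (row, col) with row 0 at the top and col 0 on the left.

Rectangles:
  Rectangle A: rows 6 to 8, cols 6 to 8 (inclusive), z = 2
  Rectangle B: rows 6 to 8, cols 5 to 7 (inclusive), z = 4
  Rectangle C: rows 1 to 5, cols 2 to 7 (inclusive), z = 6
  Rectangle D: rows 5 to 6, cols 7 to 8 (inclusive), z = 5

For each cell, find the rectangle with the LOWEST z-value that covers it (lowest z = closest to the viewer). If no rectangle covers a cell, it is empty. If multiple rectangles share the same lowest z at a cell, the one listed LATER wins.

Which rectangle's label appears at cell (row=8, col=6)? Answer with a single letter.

Answer: A

Derivation:
Check cell (8,6):
  A: rows 6-8 cols 6-8 z=2 -> covers; best now A (z=2)
  B: rows 6-8 cols 5-7 z=4 -> covers; best now A (z=2)
  C: rows 1-5 cols 2-7 -> outside (row miss)
  D: rows 5-6 cols 7-8 -> outside (row miss)
Winner: A at z=2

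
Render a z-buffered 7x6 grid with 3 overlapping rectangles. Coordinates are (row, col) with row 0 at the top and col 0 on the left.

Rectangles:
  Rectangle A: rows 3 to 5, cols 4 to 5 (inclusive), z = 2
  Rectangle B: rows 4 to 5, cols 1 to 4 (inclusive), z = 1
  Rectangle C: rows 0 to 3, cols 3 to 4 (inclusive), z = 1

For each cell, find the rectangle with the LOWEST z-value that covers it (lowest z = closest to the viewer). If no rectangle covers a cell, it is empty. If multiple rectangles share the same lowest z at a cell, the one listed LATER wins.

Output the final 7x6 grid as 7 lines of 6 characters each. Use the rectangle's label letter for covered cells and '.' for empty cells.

...CC.
...CC.
...CC.
...CCA
.BBBBA
.BBBBA
......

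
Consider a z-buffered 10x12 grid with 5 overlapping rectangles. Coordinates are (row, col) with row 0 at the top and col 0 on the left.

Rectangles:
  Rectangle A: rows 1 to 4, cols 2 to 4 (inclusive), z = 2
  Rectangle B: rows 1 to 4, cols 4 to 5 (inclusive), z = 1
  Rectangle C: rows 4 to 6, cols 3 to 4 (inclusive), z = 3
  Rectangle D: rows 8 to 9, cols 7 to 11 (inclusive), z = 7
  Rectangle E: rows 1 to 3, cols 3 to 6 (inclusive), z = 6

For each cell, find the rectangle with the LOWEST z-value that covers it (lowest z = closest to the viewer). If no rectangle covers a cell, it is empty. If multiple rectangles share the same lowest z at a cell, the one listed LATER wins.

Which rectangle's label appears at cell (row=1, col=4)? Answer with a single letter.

Check cell (1,4):
  A: rows 1-4 cols 2-4 z=2 -> covers; best now A (z=2)
  B: rows 1-4 cols 4-5 z=1 -> covers; best now B (z=1)
  C: rows 4-6 cols 3-4 -> outside (row miss)
  D: rows 8-9 cols 7-11 -> outside (row miss)
  E: rows 1-3 cols 3-6 z=6 -> covers; best now B (z=1)
Winner: B at z=1

Answer: B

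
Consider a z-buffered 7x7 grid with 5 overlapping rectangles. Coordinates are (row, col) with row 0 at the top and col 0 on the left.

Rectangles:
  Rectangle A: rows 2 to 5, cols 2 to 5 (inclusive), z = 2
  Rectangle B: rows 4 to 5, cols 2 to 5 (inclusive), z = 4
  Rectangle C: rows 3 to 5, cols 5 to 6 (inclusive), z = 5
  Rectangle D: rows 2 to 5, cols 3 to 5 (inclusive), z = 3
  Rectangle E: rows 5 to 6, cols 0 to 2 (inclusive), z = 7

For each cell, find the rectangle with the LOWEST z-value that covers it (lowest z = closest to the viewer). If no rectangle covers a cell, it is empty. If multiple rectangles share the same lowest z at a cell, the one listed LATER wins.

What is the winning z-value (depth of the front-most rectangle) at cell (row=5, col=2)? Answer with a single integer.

Answer: 2

Derivation:
Check cell (5,2):
  A: rows 2-5 cols 2-5 z=2 -> covers; best now A (z=2)
  B: rows 4-5 cols 2-5 z=4 -> covers; best now A (z=2)
  C: rows 3-5 cols 5-6 -> outside (col miss)
  D: rows 2-5 cols 3-5 -> outside (col miss)
  E: rows 5-6 cols 0-2 z=7 -> covers; best now A (z=2)
Winner: A at z=2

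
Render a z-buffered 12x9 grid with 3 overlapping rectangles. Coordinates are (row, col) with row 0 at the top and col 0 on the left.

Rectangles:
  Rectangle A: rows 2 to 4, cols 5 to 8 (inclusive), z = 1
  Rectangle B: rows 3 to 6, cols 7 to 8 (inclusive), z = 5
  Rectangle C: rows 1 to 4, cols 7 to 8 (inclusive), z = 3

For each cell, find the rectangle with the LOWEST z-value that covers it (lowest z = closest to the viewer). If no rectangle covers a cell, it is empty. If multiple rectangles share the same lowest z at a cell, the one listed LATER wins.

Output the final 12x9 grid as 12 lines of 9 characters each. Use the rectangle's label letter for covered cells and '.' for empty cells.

.........
.......CC
.....AAAA
.....AAAA
.....AAAA
.......BB
.......BB
.........
.........
.........
.........
.........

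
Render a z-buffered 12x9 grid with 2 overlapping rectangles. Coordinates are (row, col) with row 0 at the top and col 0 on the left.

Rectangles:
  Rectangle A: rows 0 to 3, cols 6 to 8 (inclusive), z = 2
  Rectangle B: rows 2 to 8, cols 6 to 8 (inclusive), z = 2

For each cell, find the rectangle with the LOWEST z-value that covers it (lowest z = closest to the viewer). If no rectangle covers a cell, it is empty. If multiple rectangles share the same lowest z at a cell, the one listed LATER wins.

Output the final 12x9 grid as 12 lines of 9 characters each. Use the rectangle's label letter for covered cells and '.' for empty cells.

......AAA
......AAA
......BBB
......BBB
......BBB
......BBB
......BBB
......BBB
......BBB
.........
.........
.........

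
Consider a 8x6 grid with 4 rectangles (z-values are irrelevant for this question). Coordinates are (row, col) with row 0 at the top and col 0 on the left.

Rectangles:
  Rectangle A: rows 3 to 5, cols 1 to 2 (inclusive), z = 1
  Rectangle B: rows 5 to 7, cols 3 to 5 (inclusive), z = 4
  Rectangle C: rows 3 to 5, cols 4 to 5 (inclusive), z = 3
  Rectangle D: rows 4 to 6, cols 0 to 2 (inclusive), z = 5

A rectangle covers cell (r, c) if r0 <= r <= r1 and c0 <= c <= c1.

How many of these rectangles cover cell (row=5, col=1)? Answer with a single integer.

Answer: 2

Derivation:
Check cell (5,1):
  A: rows 3-5 cols 1-2 -> covers
  B: rows 5-7 cols 3-5 -> outside (col miss)
  C: rows 3-5 cols 4-5 -> outside (col miss)
  D: rows 4-6 cols 0-2 -> covers
Count covering = 2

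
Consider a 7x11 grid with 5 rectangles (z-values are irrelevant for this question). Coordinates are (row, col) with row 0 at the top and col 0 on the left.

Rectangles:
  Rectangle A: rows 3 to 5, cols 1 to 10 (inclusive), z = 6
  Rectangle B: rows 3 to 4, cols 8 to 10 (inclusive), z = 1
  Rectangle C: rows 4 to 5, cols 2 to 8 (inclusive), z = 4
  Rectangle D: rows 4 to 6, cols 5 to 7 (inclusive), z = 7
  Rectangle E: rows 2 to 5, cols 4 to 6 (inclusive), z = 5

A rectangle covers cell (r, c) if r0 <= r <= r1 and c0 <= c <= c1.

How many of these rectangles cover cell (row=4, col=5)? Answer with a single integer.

Answer: 4

Derivation:
Check cell (4,5):
  A: rows 3-5 cols 1-10 -> covers
  B: rows 3-4 cols 8-10 -> outside (col miss)
  C: rows 4-5 cols 2-8 -> covers
  D: rows 4-6 cols 5-7 -> covers
  E: rows 2-5 cols 4-6 -> covers
Count covering = 4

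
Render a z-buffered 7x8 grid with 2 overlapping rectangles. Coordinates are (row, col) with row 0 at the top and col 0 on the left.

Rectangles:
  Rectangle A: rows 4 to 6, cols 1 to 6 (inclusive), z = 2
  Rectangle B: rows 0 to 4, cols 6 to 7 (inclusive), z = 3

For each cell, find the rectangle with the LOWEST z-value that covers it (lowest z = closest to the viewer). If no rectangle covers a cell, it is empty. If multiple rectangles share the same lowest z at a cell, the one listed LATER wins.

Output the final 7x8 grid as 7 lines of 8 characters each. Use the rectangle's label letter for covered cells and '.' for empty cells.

......BB
......BB
......BB
......BB
.AAAAAAB
.AAAAAA.
.AAAAAA.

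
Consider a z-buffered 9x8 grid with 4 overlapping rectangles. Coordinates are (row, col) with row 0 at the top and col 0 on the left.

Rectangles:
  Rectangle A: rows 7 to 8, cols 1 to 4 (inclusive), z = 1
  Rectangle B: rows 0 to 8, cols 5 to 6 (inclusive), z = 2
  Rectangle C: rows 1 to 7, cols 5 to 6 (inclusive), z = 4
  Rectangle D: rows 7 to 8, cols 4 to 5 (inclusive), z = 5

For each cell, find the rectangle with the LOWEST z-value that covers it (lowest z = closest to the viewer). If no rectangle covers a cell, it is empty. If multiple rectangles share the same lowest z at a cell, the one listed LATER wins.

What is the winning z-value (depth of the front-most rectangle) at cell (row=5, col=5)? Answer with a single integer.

Check cell (5,5):
  A: rows 7-8 cols 1-4 -> outside (row miss)
  B: rows 0-8 cols 5-6 z=2 -> covers; best now B (z=2)
  C: rows 1-7 cols 5-6 z=4 -> covers; best now B (z=2)
  D: rows 7-8 cols 4-5 -> outside (row miss)
Winner: B at z=2

Answer: 2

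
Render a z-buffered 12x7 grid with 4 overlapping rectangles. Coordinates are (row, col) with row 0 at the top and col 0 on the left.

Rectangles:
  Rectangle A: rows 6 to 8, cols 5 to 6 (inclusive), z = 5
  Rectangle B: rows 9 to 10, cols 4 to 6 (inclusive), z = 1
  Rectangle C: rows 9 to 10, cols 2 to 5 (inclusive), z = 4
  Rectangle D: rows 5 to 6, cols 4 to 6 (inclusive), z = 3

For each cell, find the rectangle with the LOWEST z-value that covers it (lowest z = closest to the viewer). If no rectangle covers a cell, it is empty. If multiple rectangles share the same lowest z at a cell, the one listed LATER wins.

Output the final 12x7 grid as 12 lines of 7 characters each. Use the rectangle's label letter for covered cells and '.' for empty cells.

.......
.......
.......
.......
.......
....DDD
....DDD
.....AA
.....AA
..CCBBB
..CCBBB
.......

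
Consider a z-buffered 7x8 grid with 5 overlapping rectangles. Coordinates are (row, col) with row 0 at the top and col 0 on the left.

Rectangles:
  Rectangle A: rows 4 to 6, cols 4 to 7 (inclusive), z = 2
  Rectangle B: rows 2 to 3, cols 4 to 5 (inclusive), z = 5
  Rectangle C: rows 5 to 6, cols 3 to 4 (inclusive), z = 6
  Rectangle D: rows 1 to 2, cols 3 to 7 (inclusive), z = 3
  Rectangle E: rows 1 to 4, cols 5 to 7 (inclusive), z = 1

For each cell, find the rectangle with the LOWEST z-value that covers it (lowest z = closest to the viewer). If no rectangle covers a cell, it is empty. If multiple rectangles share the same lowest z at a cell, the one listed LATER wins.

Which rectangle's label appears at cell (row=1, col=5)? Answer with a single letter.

Answer: E

Derivation:
Check cell (1,5):
  A: rows 4-6 cols 4-7 -> outside (row miss)
  B: rows 2-3 cols 4-5 -> outside (row miss)
  C: rows 5-6 cols 3-4 -> outside (row miss)
  D: rows 1-2 cols 3-7 z=3 -> covers; best now D (z=3)
  E: rows 1-4 cols 5-7 z=1 -> covers; best now E (z=1)
Winner: E at z=1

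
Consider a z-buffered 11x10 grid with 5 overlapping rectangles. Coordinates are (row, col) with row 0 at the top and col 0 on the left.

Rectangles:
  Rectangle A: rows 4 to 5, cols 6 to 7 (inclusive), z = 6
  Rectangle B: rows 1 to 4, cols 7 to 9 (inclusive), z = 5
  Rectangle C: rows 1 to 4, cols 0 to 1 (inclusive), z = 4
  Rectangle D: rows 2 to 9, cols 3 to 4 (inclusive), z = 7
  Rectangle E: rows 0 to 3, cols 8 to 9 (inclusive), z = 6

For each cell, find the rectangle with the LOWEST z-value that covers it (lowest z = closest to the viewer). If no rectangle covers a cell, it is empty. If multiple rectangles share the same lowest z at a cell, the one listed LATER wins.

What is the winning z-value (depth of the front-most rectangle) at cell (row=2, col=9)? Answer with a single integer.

Answer: 5

Derivation:
Check cell (2,9):
  A: rows 4-5 cols 6-7 -> outside (row miss)
  B: rows 1-4 cols 7-9 z=5 -> covers; best now B (z=5)
  C: rows 1-4 cols 0-1 -> outside (col miss)
  D: rows 2-9 cols 3-4 -> outside (col miss)
  E: rows 0-3 cols 8-9 z=6 -> covers; best now B (z=5)
Winner: B at z=5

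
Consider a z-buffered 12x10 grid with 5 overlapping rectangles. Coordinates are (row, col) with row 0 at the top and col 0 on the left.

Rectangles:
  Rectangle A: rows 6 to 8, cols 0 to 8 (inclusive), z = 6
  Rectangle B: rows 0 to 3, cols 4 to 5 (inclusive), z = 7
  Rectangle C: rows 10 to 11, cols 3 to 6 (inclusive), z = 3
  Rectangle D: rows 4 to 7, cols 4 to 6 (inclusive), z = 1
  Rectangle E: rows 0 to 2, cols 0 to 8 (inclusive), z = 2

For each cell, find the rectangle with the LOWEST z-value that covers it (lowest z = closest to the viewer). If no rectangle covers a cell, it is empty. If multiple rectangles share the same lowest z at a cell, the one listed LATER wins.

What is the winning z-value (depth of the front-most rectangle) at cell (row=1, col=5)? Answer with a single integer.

Check cell (1,5):
  A: rows 6-8 cols 0-8 -> outside (row miss)
  B: rows 0-3 cols 4-5 z=7 -> covers; best now B (z=7)
  C: rows 10-11 cols 3-6 -> outside (row miss)
  D: rows 4-7 cols 4-6 -> outside (row miss)
  E: rows 0-2 cols 0-8 z=2 -> covers; best now E (z=2)
Winner: E at z=2

Answer: 2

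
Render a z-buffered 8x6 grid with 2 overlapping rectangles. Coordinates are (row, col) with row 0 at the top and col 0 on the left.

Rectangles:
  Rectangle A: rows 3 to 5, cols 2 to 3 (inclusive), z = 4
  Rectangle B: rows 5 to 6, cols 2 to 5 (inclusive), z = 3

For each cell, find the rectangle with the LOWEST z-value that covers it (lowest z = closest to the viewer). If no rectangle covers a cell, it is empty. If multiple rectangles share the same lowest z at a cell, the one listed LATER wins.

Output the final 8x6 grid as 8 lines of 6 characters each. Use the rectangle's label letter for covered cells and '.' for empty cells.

......
......
......
..AA..
..AA..
..BBBB
..BBBB
......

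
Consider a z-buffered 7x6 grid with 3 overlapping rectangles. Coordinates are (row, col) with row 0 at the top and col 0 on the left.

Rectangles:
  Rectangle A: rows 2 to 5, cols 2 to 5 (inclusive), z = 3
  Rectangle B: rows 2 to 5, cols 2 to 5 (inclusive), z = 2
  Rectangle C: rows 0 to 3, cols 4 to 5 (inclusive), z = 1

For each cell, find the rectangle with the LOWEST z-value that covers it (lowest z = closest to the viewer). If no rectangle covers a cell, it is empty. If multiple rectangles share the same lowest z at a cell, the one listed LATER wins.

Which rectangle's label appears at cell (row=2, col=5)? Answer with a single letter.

Answer: C

Derivation:
Check cell (2,5):
  A: rows 2-5 cols 2-5 z=3 -> covers; best now A (z=3)
  B: rows 2-5 cols 2-5 z=2 -> covers; best now B (z=2)
  C: rows 0-3 cols 4-5 z=1 -> covers; best now C (z=1)
Winner: C at z=1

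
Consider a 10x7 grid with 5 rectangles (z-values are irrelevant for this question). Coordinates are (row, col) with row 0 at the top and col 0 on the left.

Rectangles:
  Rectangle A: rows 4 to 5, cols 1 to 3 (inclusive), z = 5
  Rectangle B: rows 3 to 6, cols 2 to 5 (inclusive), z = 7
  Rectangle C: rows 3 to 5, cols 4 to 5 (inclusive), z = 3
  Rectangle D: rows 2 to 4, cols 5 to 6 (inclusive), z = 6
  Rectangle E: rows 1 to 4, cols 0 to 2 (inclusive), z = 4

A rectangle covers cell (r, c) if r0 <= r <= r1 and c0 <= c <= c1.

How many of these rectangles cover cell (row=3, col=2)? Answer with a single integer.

Answer: 2

Derivation:
Check cell (3,2):
  A: rows 4-5 cols 1-3 -> outside (row miss)
  B: rows 3-6 cols 2-5 -> covers
  C: rows 3-5 cols 4-5 -> outside (col miss)
  D: rows 2-4 cols 5-6 -> outside (col miss)
  E: rows 1-4 cols 0-2 -> covers
Count covering = 2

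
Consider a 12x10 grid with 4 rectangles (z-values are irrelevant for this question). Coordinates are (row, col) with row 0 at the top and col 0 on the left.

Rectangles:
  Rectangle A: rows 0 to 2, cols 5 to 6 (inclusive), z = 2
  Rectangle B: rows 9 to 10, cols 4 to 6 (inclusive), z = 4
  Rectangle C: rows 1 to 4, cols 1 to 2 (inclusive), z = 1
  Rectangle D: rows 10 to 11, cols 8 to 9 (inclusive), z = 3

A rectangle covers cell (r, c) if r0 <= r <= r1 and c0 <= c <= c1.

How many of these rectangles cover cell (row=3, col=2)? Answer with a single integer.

Check cell (3,2):
  A: rows 0-2 cols 5-6 -> outside (row miss)
  B: rows 9-10 cols 4-6 -> outside (row miss)
  C: rows 1-4 cols 1-2 -> covers
  D: rows 10-11 cols 8-9 -> outside (row miss)
Count covering = 1

Answer: 1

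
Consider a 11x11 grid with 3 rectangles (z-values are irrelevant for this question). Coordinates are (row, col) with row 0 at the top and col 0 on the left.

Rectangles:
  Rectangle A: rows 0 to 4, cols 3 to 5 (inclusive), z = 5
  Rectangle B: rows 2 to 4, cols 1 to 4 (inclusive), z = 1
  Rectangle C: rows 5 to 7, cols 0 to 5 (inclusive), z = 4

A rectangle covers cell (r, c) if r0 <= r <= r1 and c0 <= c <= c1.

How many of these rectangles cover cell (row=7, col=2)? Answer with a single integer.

Answer: 1

Derivation:
Check cell (7,2):
  A: rows 0-4 cols 3-5 -> outside (row miss)
  B: rows 2-4 cols 1-4 -> outside (row miss)
  C: rows 5-7 cols 0-5 -> covers
Count covering = 1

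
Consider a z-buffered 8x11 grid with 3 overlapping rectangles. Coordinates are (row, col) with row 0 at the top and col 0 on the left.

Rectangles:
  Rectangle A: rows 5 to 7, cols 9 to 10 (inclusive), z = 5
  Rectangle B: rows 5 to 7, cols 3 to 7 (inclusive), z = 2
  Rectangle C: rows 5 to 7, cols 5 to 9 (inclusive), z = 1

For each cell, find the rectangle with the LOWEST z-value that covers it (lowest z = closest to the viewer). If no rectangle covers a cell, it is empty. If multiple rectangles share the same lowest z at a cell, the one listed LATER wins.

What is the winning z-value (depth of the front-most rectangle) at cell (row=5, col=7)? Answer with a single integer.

Check cell (5,7):
  A: rows 5-7 cols 9-10 -> outside (col miss)
  B: rows 5-7 cols 3-7 z=2 -> covers; best now B (z=2)
  C: rows 5-7 cols 5-9 z=1 -> covers; best now C (z=1)
Winner: C at z=1

Answer: 1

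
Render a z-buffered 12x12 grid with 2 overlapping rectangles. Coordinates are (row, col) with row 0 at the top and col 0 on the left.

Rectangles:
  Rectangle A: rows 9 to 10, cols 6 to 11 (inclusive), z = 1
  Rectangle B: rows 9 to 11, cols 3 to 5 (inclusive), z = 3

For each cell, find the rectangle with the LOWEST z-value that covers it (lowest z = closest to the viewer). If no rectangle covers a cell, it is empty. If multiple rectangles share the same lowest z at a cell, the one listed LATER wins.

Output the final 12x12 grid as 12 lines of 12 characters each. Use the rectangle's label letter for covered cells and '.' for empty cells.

............
............
............
............
............
............
............
............
............
...BBBAAAAAA
...BBBAAAAAA
...BBB......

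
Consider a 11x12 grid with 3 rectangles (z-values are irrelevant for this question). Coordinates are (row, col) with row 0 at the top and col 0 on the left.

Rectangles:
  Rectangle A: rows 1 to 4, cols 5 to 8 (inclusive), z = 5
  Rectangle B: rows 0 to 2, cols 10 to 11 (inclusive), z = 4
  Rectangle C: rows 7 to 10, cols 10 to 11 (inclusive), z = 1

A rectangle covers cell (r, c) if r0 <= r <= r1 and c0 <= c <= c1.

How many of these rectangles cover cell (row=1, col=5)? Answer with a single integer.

Answer: 1

Derivation:
Check cell (1,5):
  A: rows 1-4 cols 5-8 -> covers
  B: rows 0-2 cols 10-11 -> outside (col miss)
  C: rows 7-10 cols 10-11 -> outside (row miss)
Count covering = 1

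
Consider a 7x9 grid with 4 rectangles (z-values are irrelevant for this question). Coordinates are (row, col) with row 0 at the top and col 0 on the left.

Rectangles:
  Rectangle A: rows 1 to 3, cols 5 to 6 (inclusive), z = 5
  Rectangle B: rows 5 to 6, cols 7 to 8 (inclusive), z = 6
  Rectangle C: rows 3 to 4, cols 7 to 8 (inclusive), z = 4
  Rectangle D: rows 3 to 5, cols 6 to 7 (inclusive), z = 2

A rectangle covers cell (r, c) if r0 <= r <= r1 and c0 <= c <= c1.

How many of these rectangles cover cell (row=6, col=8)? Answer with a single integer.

Answer: 1

Derivation:
Check cell (6,8):
  A: rows 1-3 cols 5-6 -> outside (row miss)
  B: rows 5-6 cols 7-8 -> covers
  C: rows 3-4 cols 7-8 -> outside (row miss)
  D: rows 3-5 cols 6-7 -> outside (row miss)
Count covering = 1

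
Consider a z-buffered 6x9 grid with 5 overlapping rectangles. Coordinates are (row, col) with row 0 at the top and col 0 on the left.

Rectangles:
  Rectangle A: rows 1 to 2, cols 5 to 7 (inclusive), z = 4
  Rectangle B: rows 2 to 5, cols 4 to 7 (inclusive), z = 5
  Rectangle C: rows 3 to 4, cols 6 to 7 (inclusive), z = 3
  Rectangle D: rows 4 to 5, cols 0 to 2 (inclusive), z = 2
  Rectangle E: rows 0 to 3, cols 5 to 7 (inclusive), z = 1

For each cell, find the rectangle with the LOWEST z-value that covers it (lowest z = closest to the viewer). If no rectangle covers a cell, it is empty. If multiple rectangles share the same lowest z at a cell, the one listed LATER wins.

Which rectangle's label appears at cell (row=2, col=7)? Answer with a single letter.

Answer: E

Derivation:
Check cell (2,7):
  A: rows 1-2 cols 5-7 z=4 -> covers; best now A (z=4)
  B: rows 2-5 cols 4-7 z=5 -> covers; best now A (z=4)
  C: rows 3-4 cols 6-7 -> outside (row miss)
  D: rows 4-5 cols 0-2 -> outside (row miss)
  E: rows 0-3 cols 5-7 z=1 -> covers; best now E (z=1)
Winner: E at z=1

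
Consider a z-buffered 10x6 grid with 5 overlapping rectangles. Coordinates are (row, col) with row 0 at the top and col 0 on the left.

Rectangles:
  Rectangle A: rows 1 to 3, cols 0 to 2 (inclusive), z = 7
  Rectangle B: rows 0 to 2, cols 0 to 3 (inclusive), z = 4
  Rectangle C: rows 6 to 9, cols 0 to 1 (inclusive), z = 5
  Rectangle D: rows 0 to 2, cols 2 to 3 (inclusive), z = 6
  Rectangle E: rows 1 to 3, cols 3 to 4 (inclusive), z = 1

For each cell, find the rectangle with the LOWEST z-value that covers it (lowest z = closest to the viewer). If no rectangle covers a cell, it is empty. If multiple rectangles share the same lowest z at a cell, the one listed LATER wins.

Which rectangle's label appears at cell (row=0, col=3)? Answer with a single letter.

Check cell (0,3):
  A: rows 1-3 cols 0-2 -> outside (row miss)
  B: rows 0-2 cols 0-3 z=4 -> covers; best now B (z=4)
  C: rows 6-9 cols 0-1 -> outside (row miss)
  D: rows 0-2 cols 2-3 z=6 -> covers; best now B (z=4)
  E: rows 1-3 cols 3-4 -> outside (row miss)
Winner: B at z=4

Answer: B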